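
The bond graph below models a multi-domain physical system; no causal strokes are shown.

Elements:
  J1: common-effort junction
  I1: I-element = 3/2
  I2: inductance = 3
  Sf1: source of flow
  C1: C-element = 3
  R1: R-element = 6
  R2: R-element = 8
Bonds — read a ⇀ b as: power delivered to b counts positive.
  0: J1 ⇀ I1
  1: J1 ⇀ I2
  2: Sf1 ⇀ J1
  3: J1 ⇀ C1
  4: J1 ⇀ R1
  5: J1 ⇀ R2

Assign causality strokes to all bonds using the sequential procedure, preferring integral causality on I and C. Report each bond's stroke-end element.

β2 stroke at Sf1  (Sf1 fixes flow; stroke at Sf1)
β0 stroke at I1  (I1 integral (f out))
β1 stroke at I2  (I2 integral (f out))
β3 stroke at J1  (prefer integral on C1)
β4 stroke at R1  (common-e at J1 fixed by 3)
β5 stroke at R2  (common-e at J1 fixed by 3)

β0 →I1
β1 →I2
β2 →Sf1
β3 →J1
β4 →R1
β5 →R2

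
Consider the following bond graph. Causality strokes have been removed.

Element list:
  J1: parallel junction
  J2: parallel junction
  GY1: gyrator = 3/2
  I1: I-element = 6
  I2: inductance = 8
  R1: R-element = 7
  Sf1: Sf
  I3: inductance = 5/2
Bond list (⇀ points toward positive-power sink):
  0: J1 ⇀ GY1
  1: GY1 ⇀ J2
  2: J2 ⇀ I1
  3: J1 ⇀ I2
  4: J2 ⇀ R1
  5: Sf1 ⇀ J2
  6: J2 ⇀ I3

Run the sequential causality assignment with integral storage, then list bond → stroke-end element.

β5 stroke at Sf1  (Sf1: flow source, stroke at near end)
β2 stroke at I1  (I1 outputs flow p/I1)
β3 stroke at I2  (I2: I, integral causality)
β0 stroke at J1  (J1: last free bond brings effort in)
β1 stroke at J2  (GY1 both-in/both-out from 0)
β4 stroke at R1  (0-jn J2 has e-setter on 1)
β6 stroke at I3  (common-e at J2 fixed by 1)

b0 →J1
b1 →J2
b2 →I1
b3 →I2
b4 →R1
b5 →Sf1
b6 →I3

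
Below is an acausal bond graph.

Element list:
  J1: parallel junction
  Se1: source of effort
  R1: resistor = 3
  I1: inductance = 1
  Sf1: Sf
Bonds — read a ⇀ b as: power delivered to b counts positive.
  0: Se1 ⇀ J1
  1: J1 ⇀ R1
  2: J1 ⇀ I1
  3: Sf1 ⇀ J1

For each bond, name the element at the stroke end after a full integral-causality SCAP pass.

#0 stroke→J1  (Se1: effort source, stroke at far end)
#3 stroke→Sf1  (source Sf1 imposes f)
#1 stroke→R1  (J1: bond 0 brought effort, rest push out)
#2 stroke→I1  (J1: bond 0 brought effort, rest push out)

b0 →J1
b1 →R1
b2 →I1
b3 →Sf1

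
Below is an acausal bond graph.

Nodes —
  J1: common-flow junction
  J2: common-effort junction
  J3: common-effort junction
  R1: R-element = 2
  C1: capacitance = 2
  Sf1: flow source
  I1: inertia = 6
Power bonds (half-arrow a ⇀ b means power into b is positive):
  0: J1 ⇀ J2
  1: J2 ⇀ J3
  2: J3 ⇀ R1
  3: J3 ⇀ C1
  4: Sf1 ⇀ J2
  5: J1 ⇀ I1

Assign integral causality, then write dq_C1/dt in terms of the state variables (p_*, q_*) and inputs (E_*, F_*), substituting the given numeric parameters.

dq_C1/dt = F_Sf1 + p_I1/6 - q_C1/4

#4 stroke at Sf1  (Sf1 (Sf) sets flow on bond)
#3 stroke at J3  (C1 outputs effort q/C1)
#1 stroke at J2  (0-jn J3 has e-setter on 3)
#2 stroke at R1  (J3: bond 3 brought effort, rest push out)
#0 stroke at J1  (common-e at J2 fixed by 1)
#5 stroke at I1  (J1 needs exactly one f-in)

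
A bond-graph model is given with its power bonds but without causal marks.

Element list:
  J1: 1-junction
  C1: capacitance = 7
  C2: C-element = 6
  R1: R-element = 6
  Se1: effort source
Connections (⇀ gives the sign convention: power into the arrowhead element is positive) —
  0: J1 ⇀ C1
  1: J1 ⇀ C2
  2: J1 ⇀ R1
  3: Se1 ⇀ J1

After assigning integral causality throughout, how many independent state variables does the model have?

#3 stroke at J1  (Se1 fixes effort; stroke away)
#0 stroke at J1  (C1: C, integral causality)
#1 stroke at J1  (prefer integral on C2)
#2 stroke at R1  (closing 1-jn rule on J1)

2  (C1, C2 all integral)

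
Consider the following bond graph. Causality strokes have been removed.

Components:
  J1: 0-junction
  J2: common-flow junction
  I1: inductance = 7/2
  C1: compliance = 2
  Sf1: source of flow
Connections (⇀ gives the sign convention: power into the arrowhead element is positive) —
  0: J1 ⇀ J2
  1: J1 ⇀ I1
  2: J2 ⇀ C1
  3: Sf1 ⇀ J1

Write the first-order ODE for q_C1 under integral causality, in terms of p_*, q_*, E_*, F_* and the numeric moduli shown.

bond 3 stroke→Sf1  (Sf1: flow source, stroke at near end)
bond 1 stroke→I1  (I1: I, integral causality)
bond 0 stroke→J1  (only one effort-in slot at J1)
bond 2 stroke→J2  (common-f at J2 fixed by 0)

dq_C1/dt = F_Sf1 - 2*p_I1/7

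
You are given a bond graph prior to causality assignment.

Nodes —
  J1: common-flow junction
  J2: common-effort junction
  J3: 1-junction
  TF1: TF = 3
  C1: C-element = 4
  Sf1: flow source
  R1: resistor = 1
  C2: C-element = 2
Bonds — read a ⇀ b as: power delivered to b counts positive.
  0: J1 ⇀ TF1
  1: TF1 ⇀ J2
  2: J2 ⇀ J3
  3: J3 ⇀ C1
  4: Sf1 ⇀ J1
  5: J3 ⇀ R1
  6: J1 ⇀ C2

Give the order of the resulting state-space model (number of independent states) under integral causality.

2  (C1, C2 all integral)

b4 →Sf1  (source Sf1 imposes f)
b0 →J1  (J1 flow already set via bond 4)
b6 →J1  (J1 flow already set via bond 4)
b1 →TF1  (through TF1, causality passes straight; one stroke at TF1)
b2 →J2  (J2 needs exactly one e-in)
b3 →J3  (J3 flow already set via bond 2)
b5 →J3  (J3: bond 2 brought flow, rest push out)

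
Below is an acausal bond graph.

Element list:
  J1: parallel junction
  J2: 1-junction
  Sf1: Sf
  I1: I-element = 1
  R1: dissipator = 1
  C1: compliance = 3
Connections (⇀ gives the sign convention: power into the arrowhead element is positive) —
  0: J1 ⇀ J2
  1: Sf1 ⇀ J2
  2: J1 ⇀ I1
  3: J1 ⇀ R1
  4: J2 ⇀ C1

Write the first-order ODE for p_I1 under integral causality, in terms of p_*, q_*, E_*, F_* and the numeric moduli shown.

dp_I1/dt = -F_Sf1 - p_I1

#1 |Sf1  (Sf1 (Sf) sets flow on bond)
#0 |J2  (1-jn J2 has f-setter on 1)
#4 |J2  (J2 flow already set via bond 1)
#2 |I1  (I1 integral (f out))
#3 |J1  (closing 0-jn rule on J1)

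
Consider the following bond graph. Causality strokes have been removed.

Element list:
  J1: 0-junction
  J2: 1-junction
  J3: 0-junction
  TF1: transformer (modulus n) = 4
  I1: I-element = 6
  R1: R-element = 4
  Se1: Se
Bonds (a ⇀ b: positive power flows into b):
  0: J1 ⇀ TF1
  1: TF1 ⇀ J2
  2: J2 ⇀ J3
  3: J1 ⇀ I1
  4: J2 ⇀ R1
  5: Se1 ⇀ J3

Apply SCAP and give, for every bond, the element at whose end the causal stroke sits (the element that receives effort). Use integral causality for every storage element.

#5 |J3  (Se1 fixes effort; stroke away)
#2 |J2  (J3: bond 5 brought effort, rest push out)
#3 |I1  (I1: I, integral causality)
#0 |J1  (closing 0-jn rule on J1)
#1 |TF1  (TF1 one-in-one-out from 0)
#4 |J2  (1-jn J2 has f-setter on 1)

β0 |J1
β1 |TF1
β2 |J2
β3 |I1
β4 |J2
β5 |J3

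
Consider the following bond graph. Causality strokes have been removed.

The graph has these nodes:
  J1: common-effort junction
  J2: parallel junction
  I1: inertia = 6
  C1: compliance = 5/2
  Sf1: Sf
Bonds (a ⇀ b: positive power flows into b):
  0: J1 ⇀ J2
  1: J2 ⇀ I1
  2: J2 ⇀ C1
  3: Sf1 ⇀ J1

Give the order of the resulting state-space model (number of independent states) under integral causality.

#3 |Sf1  (Sf1 fixes flow; stroke at Sf1)
#0 |J1  (J1: last free bond brings effort in)
#1 |I1  (prefer integral on I1)
#2 |J2  (J2: last free bond brings effort in)

2  (C1, I1 all integral)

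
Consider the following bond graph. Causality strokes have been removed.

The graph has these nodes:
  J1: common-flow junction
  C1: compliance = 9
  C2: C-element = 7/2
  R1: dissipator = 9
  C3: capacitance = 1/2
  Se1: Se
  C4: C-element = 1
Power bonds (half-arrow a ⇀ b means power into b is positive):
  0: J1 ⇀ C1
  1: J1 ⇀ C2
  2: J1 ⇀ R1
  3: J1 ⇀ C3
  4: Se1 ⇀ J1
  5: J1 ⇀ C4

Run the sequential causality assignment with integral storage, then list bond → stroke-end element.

#0 →J1
#1 →J1
#2 →R1
#3 →J1
#4 →J1
#5 →J1

b4 |J1  (Se1: effort source, stroke at far end)
b0 |J1  (C1: C, integral causality)
b1 |J1  (C2 outputs effort q/C2)
b3 |J1  (C3: C, integral causality)
b5 |J1  (C4 integral (e out))
b2 |R1  (J1 needs exactly one f-in)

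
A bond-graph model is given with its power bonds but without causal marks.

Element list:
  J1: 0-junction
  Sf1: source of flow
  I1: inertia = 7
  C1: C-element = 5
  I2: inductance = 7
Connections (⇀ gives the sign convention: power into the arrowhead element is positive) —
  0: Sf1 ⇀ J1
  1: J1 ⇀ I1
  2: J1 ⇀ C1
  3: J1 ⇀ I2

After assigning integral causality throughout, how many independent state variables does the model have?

3  (C1, I1, I2 all integral)

bond 0 stroke at Sf1  (source Sf1 imposes f)
bond 1 stroke at I1  (I1: I, integral causality)
bond 2 stroke at J1  (C1: C, integral causality)
bond 3 stroke at I2  (0-jn J1 has e-setter on 2)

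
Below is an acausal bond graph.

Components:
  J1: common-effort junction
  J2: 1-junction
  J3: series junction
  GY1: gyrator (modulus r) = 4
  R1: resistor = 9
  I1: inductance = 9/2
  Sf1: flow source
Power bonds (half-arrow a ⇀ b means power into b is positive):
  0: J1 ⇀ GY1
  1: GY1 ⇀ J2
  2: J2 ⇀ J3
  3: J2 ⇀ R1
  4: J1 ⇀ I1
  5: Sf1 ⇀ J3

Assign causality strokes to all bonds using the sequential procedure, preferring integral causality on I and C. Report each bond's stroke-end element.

bond 0 →J1
bond 1 →J2
bond 2 →J3
bond 3 →J2
bond 4 →I1
bond 5 →Sf1

β5 →Sf1  (source Sf1 imposes f)
β2 →J3  (1-jn J3 has f-setter on 5)
β1 →J2  (J2 flow already set via bond 2)
β3 →J2  (J2: bond 2 brought flow, rest push out)
β0 →J1  (GY1: gyrator matches bond 1)
β4 →I1  (J1 effort already set via bond 0)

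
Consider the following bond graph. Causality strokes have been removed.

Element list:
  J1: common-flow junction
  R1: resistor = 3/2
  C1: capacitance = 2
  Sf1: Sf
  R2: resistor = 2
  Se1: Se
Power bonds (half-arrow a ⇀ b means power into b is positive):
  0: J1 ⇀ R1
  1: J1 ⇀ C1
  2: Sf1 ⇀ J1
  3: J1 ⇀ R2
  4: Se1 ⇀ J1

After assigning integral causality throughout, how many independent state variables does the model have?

1  (C1 all integral)

β2 stroke at Sf1  (Sf1 (Sf) sets flow on bond)
β4 stroke at J1  (Se1 (Se) sets effort on bond)
β0 stroke at J1  (J1: bond 2 brought flow, rest push out)
β1 stroke at J1  (common-f at J1 fixed by 2)
β3 stroke at J1  (1-jn J1 has f-setter on 2)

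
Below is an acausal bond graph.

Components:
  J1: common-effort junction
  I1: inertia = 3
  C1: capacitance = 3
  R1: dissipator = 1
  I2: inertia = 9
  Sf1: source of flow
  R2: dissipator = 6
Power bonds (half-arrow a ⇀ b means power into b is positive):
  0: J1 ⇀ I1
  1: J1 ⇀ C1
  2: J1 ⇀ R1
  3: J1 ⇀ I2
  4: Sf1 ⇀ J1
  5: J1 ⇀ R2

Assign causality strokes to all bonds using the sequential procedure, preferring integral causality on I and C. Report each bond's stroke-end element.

#0 →I1
#1 →J1
#2 →R1
#3 →I2
#4 →Sf1
#5 →R2

β4 →Sf1  (Sf1: flow source, stroke at near end)
β0 →I1  (I1 outputs flow p/I1)
β1 →J1  (C1 integral (e out))
β2 →R1  (J1: bond 1 brought effort, rest push out)
β3 →I2  (J1: bond 1 brought effort, rest push out)
β5 →R2  (J1: bond 1 brought effort, rest push out)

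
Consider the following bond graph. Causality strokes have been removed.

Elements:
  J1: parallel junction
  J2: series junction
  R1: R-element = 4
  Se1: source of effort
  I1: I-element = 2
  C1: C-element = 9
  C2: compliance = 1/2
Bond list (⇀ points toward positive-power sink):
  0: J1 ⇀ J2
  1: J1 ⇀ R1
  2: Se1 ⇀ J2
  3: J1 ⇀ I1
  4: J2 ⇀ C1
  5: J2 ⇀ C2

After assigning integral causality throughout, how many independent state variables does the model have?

3  (C1, C2, I1 all integral)

β2 stroke→J2  (Se1: effort source, stroke at far end)
β3 stroke→I1  (I1 integral (f out))
β4 stroke→J2  (C1 integral (e out))
β5 stroke→J2  (C2 integral (e out))
β0 stroke→J1  (J2 needs exactly one f-in)
β1 stroke→R1  (J1 effort already set via bond 0)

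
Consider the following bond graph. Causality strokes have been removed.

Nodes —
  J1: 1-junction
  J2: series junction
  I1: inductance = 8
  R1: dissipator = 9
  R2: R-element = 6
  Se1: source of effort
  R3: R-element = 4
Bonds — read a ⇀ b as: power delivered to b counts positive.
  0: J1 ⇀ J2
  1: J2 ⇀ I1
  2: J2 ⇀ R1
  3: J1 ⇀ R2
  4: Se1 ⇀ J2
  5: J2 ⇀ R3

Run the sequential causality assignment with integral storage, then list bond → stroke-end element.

β4 →J2  (source Se1 imposes e)
β1 →I1  (prefer integral on I1)
β0 →J2  (J2: bond 1 brought flow, rest push out)
β2 →J2  (1-jn J2 has f-setter on 1)
β5 →J2  (1-jn J2 has f-setter on 1)
β3 →J1  (common-f at J1 fixed by 0)

#0 |J2
#1 |I1
#2 |J2
#3 |J1
#4 |J2
#5 |J2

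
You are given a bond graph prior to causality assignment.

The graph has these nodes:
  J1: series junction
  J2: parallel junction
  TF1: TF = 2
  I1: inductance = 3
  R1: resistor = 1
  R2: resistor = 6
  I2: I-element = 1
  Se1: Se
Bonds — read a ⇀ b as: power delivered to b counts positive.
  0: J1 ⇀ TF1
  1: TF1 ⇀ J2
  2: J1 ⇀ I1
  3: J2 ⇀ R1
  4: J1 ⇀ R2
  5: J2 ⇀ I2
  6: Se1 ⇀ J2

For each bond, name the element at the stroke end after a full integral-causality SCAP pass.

bond 0 |J1
bond 1 |TF1
bond 2 |I1
bond 3 |R1
bond 4 |J1
bond 5 |I2
bond 6 |J2

b6 stroke→J2  (source Se1 imposes e)
b1 stroke→TF1  (0-jn J2 has e-setter on 6)
b3 stroke→R1  (J2: bond 6 brought effort, rest push out)
b5 stroke→I2  (J2 effort already set via bond 6)
b0 stroke→J1  (through TF1, causality passes straight; one stroke at TF1)
b2 stroke→I1  (prefer integral on I1)
b4 stroke→J1  (common-f at J1 fixed by 2)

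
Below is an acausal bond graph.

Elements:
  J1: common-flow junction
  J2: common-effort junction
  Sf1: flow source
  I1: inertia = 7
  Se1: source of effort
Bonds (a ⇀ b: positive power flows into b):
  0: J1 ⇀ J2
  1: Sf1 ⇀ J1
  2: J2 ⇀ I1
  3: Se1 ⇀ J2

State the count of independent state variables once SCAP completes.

β1 |Sf1  (Sf1 (Sf) sets flow on bond)
β3 |J2  (Se1 fixes effort; stroke away)
β0 |J1  (J1: bond 1 brought flow, rest push out)
β2 |I1  (J2: bond 3 brought effort, rest push out)

1  (I1 all integral)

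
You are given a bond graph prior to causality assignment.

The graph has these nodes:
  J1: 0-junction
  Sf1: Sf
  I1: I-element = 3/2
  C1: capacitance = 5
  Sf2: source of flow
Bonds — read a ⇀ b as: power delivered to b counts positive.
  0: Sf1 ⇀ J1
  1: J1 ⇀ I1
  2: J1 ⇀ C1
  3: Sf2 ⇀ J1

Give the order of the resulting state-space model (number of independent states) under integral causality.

#0 stroke at Sf1  (Sf1 fixes flow; stroke at Sf1)
#3 stroke at Sf2  (Sf2: flow source, stroke at near end)
#1 stroke at I1  (I1 integral (f out))
#2 stroke at J1  (J1 needs exactly one e-in)

2  (C1, I1 all integral)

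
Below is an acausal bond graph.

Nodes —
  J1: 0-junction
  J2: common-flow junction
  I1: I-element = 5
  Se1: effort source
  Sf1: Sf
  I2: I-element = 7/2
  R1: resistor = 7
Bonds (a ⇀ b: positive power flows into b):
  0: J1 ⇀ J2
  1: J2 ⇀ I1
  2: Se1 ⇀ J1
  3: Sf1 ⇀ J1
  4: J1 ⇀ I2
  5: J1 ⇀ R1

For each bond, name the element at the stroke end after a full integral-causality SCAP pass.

β2 stroke→J1  (Se1 (Se) sets effort on bond)
β3 stroke→Sf1  (source Sf1 imposes f)
β0 stroke→J2  (0-jn J1 has e-setter on 2)
β4 stroke→I2  (J1: bond 2 brought effort, rest push out)
β5 stroke→R1  (common-e at J1 fixed by 2)
β1 stroke→I1  (closing 1-jn rule on J2)

bond 0 →J2
bond 1 →I1
bond 2 →J1
bond 3 →Sf1
bond 4 →I2
bond 5 →R1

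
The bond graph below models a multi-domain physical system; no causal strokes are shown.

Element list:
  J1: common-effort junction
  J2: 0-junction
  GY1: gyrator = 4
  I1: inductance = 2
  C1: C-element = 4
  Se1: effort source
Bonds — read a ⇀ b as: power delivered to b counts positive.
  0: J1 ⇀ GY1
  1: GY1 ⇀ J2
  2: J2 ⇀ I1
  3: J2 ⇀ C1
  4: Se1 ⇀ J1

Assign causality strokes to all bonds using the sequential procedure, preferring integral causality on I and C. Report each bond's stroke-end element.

β0 →GY1
β1 →GY1
β2 →I1
β3 →J2
β4 →J1

bond 4 stroke→J1  (Se1: effort source, stroke at far end)
bond 0 stroke→GY1  (0-jn J1 has e-setter on 4)
bond 1 stroke→GY1  (GY1: gyrator matches bond 0)
bond 2 stroke→I1  (prefer integral on I1)
bond 3 stroke→J2  (J2: last free bond brings effort in)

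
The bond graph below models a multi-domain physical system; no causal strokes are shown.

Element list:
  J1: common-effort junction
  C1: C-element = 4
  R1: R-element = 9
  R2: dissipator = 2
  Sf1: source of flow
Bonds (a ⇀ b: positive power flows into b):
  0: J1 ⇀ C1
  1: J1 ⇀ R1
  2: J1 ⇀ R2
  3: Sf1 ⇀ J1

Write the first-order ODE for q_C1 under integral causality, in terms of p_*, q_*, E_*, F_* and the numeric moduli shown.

dq_C1/dt = F_Sf1 - 11*q_C1/72

#3 stroke→Sf1  (Sf1 (Sf) sets flow on bond)
#0 stroke→J1  (C1 integral (e out))
#1 stroke→R1  (J1 effort already set via bond 0)
#2 stroke→R2  (0-jn J1 has e-setter on 0)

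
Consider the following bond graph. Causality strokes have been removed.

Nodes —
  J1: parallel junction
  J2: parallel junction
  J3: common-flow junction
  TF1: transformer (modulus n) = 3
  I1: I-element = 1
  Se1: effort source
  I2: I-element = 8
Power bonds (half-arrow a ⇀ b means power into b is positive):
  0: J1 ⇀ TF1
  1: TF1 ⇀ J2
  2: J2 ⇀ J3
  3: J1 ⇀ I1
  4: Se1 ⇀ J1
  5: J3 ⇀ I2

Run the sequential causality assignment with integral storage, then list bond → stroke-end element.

bond 0 stroke at TF1
bond 1 stroke at J2
bond 2 stroke at J3
bond 3 stroke at I1
bond 4 stroke at J1
bond 5 stroke at I2

β4 stroke→J1  (source Se1 imposes e)
β0 stroke→TF1  (common-e at J1 fixed by 4)
β3 stroke→I1  (0-jn J1 has e-setter on 4)
β1 stroke→J2  (through TF1, causality passes straight; one stroke at TF1)
β2 stroke→J3  (0-jn J2 has e-setter on 1)
β5 stroke→I2  (J3: last free bond brings flow in)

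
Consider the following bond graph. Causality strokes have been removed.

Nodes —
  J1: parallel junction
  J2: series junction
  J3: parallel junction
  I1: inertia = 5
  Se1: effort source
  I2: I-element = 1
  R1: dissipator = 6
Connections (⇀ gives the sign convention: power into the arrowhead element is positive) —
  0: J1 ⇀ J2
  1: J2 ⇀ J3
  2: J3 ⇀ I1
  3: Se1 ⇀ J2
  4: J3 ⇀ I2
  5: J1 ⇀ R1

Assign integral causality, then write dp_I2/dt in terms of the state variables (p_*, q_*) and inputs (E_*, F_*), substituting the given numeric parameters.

dp_I2/dt = E_Se1 - 6*p_I1/5 - 6*p_I2

b3 stroke at J2  (source Se1 imposes e)
b2 stroke at I1  (I1 integral (f out))
b4 stroke at I2  (I2 integral (f out))
b1 stroke at J3  (J3 needs exactly one e-in)
b0 stroke at J2  (J2 flow already set via bond 1)
b5 stroke at J1  (only one effort-in slot at J1)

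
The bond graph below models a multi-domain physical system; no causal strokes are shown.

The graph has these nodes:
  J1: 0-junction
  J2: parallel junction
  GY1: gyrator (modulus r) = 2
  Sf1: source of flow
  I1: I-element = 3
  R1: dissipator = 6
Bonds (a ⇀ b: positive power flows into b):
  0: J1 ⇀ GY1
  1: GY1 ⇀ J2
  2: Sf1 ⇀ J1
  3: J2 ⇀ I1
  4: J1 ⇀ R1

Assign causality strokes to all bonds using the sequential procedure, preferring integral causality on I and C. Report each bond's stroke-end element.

β0 →J1
β1 →J2
β2 →Sf1
β3 →I1
β4 →R1

bond 2 →Sf1  (source Sf1 imposes f)
bond 3 →I1  (I1 integral (f out))
bond 1 →J2  (closing 0-jn rule on J2)
bond 0 →J1  (GY GY1: same side as bond 1)
bond 4 →R1  (0-jn J1 has e-setter on 0)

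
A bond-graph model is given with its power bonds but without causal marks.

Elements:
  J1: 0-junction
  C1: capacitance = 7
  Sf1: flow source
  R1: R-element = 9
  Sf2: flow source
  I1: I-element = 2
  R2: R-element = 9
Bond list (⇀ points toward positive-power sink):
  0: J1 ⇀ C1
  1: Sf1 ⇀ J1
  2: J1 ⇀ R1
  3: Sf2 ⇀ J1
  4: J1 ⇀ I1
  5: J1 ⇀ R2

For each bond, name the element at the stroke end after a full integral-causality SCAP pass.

bond 1 stroke at Sf1  (Sf1 fixes flow; stroke at Sf1)
bond 3 stroke at Sf2  (Sf2: flow source, stroke at near end)
bond 0 stroke at J1  (prefer integral on C1)
bond 2 stroke at R1  (J1: bond 0 brought effort, rest push out)
bond 4 stroke at I1  (0-jn J1 has e-setter on 0)
bond 5 stroke at R2  (common-e at J1 fixed by 0)

#0 |J1
#1 |Sf1
#2 |R1
#3 |Sf2
#4 |I1
#5 |R2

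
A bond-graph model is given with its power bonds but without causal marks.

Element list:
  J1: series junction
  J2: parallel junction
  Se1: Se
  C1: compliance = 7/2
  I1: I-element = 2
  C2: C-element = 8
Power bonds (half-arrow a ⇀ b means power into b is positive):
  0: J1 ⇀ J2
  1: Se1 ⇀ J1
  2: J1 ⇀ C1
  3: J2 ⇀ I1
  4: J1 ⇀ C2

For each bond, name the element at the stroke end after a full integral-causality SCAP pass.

bond 1 |J1  (Se1 fixes effort; stroke away)
bond 2 |J1  (C1 integral (e out))
bond 3 |I1  (I1 integral (f out))
bond 0 |J2  (J2: last free bond brings effort in)
bond 4 |J1  (1-jn J1 has f-setter on 0)

β0 |J2
β1 |J1
β2 |J1
β3 |I1
β4 |J1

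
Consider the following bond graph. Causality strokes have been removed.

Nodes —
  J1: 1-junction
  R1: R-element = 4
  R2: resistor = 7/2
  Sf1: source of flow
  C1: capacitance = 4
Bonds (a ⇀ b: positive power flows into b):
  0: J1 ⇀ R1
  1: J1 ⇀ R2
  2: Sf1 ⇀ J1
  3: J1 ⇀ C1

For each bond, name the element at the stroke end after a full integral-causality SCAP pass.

bond 2 stroke at Sf1  (Sf1 (Sf) sets flow on bond)
bond 0 stroke at J1  (J1 flow already set via bond 2)
bond 1 stroke at J1  (J1: bond 2 brought flow, rest push out)
bond 3 stroke at J1  (J1: bond 2 brought flow, rest push out)

β0 |J1
β1 |J1
β2 |Sf1
β3 |J1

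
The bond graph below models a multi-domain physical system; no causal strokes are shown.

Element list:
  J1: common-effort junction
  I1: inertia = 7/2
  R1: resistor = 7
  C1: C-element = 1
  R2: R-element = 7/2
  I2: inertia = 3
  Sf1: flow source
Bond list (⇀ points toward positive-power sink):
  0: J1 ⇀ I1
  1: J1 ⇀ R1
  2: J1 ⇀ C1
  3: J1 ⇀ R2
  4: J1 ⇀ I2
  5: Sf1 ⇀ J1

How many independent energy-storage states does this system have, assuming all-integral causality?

3  (C1, I1, I2 all integral)

β5 stroke at Sf1  (Sf1: flow source, stroke at near end)
β0 stroke at I1  (I1: I, integral causality)
β2 stroke at J1  (C1 outputs effort q/C1)
β1 stroke at R1  (J1: bond 2 brought effort, rest push out)
β3 stroke at R2  (J1 effort already set via bond 2)
β4 stroke at I2  (0-jn J1 has e-setter on 2)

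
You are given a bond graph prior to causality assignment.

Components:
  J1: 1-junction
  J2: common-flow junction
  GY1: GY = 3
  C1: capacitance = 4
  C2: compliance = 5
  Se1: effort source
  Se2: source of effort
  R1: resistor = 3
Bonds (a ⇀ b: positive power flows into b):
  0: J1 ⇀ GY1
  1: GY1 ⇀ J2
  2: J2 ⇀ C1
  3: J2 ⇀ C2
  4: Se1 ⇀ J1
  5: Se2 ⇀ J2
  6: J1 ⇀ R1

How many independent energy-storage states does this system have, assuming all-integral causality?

2  (C1, C2 all integral)

bond 4 stroke→J1  (source Se1 imposes e)
bond 5 stroke→J2  (Se2 fixes effort; stroke away)
bond 2 stroke→J2  (C1 outputs effort q/C1)
bond 3 stroke→J2  (prefer integral on C2)
bond 1 stroke→GY1  (closing 1-jn rule on J2)
bond 0 stroke→GY1  (GY GY1: same side as bond 1)
bond 6 stroke→J1  (common-f at J1 fixed by 0)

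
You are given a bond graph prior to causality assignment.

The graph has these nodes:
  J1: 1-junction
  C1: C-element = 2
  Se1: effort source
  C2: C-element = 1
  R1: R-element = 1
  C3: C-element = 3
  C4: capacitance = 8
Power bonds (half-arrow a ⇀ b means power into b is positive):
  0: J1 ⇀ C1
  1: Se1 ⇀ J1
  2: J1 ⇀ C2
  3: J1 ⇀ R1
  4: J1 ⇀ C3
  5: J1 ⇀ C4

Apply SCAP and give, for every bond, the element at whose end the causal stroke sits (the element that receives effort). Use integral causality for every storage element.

bond 0 →J1
bond 1 →J1
bond 2 →J1
bond 3 →R1
bond 4 →J1
bond 5 →J1

β1 stroke at J1  (source Se1 imposes e)
β0 stroke at J1  (C1 outputs effort q/C1)
β2 stroke at J1  (C2: C, integral causality)
β4 stroke at J1  (C3 integral (e out))
β5 stroke at J1  (C4 integral (e out))
β3 stroke at R1  (only one flow-in slot at J1)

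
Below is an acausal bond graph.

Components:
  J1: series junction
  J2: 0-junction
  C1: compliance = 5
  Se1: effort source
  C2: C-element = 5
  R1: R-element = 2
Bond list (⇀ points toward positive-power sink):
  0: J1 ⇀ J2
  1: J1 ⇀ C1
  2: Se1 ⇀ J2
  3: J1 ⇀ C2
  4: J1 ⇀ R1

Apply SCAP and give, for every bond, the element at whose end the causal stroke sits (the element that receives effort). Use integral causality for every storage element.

b2 |J2  (Se1 fixes effort; stroke away)
b0 |J1  (0-jn J2 has e-setter on 2)
b1 |J1  (C1 outputs effort q/C1)
b3 |J1  (C2 outputs effort q/C2)
b4 |R1  (J1: last free bond brings flow in)

bond 0 stroke→J1
bond 1 stroke→J1
bond 2 stroke→J2
bond 3 stroke→J1
bond 4 stroke→R1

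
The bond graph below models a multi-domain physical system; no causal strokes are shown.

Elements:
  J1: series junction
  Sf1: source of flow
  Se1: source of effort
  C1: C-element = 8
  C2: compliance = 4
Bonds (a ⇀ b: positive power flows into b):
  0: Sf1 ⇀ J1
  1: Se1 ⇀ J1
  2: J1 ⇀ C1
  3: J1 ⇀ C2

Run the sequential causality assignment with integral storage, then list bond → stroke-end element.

#0 stroke→Sf1
#1 stroke→J1
#2 stroke→J1
#3 stroke→J1

β0 stroke at Sf1  (Sf1 fixes flow; stroke at Sf1)
β1 stroke at J1  (Se1: effort source, stroke at far end)
β2 stroke at J1  (J1 flow already set via bond 0)
β3 stroke at J1  (1-jn J1 has f-setter on 0)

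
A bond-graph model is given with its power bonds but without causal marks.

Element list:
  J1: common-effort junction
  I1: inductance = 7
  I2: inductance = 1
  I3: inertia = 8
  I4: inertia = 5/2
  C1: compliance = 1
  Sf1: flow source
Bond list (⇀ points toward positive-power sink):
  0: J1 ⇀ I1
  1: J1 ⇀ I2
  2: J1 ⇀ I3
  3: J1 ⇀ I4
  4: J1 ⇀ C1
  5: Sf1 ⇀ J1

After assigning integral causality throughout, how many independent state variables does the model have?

5  (C1, I1, I2, I3, I4 all integral)

β5 |Sf1  (Sf1: flow source, stroke at near end)
β0 |I1  (I1: I, integral causality)
β1 |I2  (prefer integral on I2)
β2 |I3  (prefer integral on I3)
β3 |I4  (I4: I, integral causality)
β4 |J1  (only one effort-in slot at J1)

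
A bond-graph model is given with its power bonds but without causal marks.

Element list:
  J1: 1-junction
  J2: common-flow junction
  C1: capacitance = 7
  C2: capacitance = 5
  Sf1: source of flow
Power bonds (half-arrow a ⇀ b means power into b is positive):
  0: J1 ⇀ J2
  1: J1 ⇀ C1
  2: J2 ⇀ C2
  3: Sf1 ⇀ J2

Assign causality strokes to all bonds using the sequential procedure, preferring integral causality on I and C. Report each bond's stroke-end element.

β0 |J2
β1 |J1
β2 |J2
β3 |Sf1

#3 stroke at Sf1  (source Sf1 imposes f)
#0 stroke at J2  (J2 flow already set via bond 3)
#2 stroke at J2  (J2 flow already set via bond 3)
#1 stroke at J1  (1-jn J1 has f-setter on 0)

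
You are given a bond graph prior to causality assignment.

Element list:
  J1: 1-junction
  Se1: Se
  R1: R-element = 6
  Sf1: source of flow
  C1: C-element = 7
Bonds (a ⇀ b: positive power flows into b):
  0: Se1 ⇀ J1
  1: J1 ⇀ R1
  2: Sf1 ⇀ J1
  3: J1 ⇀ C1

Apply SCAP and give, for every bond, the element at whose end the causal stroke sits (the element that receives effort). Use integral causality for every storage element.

#0 |J1
#1 |J1
#2 |Sf1
#3 |J1

b0 |J1  (Se1 (Se) sets effort on bond)
b2 |Sf1  (Sf1: flow source, stroke at near end)
b1 |J1  (1-jn J1 has f-setter on 2)
b3 |J1  (J1: bond 2 brought flow, rest push out)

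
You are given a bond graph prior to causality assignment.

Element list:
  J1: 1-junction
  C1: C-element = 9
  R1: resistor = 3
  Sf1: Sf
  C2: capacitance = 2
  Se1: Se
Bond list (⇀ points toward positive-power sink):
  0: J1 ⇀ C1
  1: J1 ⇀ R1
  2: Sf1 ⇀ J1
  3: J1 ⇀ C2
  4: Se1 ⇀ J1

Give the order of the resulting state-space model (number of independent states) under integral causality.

2  (C1, C2 all integral)

#2 →Sf1  (Sf1 fixes flow; stroke at Sf1)
#4 →J1  (source Se1 imposes e)
#0 →J1  (common-f at J1 fixed by 2)
#1 →J1  (common-f at J1 fixed by 2)
#3 →J1  (1-jn J1 has f-setter on 2)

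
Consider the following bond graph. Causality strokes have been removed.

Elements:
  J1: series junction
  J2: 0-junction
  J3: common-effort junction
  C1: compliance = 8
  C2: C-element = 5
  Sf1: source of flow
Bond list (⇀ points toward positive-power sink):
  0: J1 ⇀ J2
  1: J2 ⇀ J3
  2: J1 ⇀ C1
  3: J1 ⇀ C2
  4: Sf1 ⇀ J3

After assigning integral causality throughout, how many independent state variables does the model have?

bond 4 |Sf1  (Sf1 (Sf) sets flow on bond)
bond 1 |J3  (closing 0-jn rule on J3)
bond 0 |J2  (J2: last free bond brings effort in)
bond 2 |J1  (1-jn J1 has f-setter on 0)
bond 3 |J1  (common-f at J1 fixed by 0)

2  (C1, C2 all integral)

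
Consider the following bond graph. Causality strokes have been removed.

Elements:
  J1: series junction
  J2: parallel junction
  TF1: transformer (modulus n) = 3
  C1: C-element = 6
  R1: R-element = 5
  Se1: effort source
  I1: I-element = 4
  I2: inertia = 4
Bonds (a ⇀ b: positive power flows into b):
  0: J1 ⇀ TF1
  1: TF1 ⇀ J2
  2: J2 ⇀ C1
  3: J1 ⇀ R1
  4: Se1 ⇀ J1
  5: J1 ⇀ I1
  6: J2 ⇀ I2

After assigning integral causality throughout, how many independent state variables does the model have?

bond 4 stroke→J1  (Se1 (Se) sets effort on bond)
bond 2 stroke→J2  (C1 integral (e out))
bond 1 stroke→TF1  (J2 effort already set via bond 2)
bond 6 stroke→I2  (J2 effort already set via bond 2)
bond 0 stroke→J1  (TF TF1: opposite of bond 1)
bond 5 stroke→I1  (I1: I, integral causality)
bond 3 stroke→J1  (J1 flow already set via bond 5)

3  (C1, I1, I2 all integral)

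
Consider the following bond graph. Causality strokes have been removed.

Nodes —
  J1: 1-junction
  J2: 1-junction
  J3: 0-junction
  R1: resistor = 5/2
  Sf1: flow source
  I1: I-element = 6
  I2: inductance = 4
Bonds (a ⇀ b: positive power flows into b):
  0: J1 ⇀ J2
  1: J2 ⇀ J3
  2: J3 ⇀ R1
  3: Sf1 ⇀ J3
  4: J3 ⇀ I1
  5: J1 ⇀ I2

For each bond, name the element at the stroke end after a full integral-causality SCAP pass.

bond 0 →J1
bond 1 →J2
bond 2 →J3
bond 3 →Sf1
bond 4 →I1
bond 5 →I2

b3 stroke at Sf1  (Sf1: flow source, stroke at near end)
b4 stroke at I1  (I1: I, integral causality)
b5 stroke at I2  (prefer integral on I2)
b0 stroke at J1  (common-f at J1 fixed by 5)
b1 stroke at J2  (J2 flow already set via bond 0)
b2 stroke at J3  (closing 0-jn rule on J3)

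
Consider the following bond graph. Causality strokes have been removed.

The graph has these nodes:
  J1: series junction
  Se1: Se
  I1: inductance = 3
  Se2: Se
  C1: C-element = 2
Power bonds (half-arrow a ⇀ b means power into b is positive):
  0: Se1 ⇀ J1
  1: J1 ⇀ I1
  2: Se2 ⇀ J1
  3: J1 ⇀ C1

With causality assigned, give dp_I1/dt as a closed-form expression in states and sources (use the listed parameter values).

dp_I1/dt = E_Se1 + E_Se2 - q_C1/2

b0 stroke at J1  (Se1: effort source, stroke at far end)
b2 stroke at J1  (Se2 (Se) sets effort on bond)
b1 stroke at I1  (I1 outputs flow p/I1)
b3 stroke at J1  (J1: bond 1 brought flow, rest push out)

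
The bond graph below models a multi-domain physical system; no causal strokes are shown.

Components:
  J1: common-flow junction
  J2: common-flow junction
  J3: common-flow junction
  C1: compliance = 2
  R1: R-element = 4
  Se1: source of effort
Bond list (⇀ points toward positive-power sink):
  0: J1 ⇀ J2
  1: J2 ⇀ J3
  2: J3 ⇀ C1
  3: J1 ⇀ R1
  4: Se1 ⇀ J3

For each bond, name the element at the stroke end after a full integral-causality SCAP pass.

bond 0 |J1
bond 1 |J2
bond 2 |J3
bond 3 |R1
bond 4 |J3

#4 stroke→J3  (Se1 (Se) sets effort on bond)
#2 stroke→J3  (prefer integral on C1)
#1 stroke→J2  (only one flow-in slot at J3)
#0 stroke→J1  (only one flow-in slot at J2)
#3 stroke→R1  (J1: last free bond brings flow in)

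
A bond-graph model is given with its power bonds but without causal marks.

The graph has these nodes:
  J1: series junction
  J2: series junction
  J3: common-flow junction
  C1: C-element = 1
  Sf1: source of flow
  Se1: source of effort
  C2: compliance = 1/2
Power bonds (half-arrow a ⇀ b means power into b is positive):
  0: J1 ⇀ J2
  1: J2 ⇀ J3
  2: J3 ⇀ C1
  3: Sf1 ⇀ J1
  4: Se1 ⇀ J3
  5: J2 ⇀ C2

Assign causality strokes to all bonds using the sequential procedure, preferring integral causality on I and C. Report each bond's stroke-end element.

b3 stroke→Sf1  (Sf1 (Sf) sets flow on bond)
b4 stroke→J3  (source Se1 imposes e)
b0 stroke→J1  (1-jn J1 has f-setter on 3)
b1 stroke→J2  (J2 flow already set via bond 0)
b5 stroke→J2  (1-jn J2 has f-setter on 0)
b2 stroke→J3  (J3: bond 1 brought flow, rest push out)

β0 |J1
β1 |J2
β2 |J3
β3 |Sf1
β4 |J3
β5 |J2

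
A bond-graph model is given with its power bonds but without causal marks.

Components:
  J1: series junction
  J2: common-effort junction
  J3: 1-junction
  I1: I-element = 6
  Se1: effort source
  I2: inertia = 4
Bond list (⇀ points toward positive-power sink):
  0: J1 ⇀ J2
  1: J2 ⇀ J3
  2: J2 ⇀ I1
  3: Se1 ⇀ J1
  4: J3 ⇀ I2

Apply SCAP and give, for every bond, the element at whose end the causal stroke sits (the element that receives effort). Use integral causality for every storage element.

#0 →J2
#1 →J3
#2 →I1
#3 →J1
#4 →I2

b3 stroke at J1  (Se1: effort source, stroke at far end)
b0 stroke at J2  (closing 1-jn rule on J1)
b1 stroke at J3  (J2: bond 0 brought effort, rest push out)
b2 stroke at I1  (0-jn J2 has e-setter on 0)
b4 stroke at I2  (only one flow-in slot at J3)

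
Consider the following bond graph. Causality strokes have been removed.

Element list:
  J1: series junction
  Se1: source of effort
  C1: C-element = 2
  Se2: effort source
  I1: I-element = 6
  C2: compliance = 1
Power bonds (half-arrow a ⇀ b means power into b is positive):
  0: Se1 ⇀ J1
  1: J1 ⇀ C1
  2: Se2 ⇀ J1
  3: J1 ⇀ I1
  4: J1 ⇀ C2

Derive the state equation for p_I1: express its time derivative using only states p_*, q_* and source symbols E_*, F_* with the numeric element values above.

bond 0 →J1  (Se1 fixes effort; stroke away)
bond 2 →J1  (Se2: effort source, stroke at far end)
bond 1 →J1  (C1 outputs effort q/C1)
bond 3 →I1  (I1: I, integral causality)
bond 4 →J1  (J1: bond 3 brought flow, rest push out)

dp_I1/dt = E_Se1 + E_Se2 - q_C1/2 - q_C2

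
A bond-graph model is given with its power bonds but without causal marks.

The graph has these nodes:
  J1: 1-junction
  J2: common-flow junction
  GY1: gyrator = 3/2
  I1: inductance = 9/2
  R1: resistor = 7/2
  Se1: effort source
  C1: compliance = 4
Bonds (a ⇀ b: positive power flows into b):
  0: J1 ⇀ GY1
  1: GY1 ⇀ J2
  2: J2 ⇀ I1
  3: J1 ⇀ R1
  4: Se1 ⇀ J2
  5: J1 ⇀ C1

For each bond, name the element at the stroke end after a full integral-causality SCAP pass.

b4 |J2  (Se1 fixes effort; stroke away)
b2 |I1  (prefer integral on I1)
b1 |J2  (1-jn J2 has f-setter on 2)
b0 |J1  (GY1 both-in/both-out from 1)
b5 |J1  (prefer integral on C1)
b3 |R1  (J1: last free bond brings flow in)

b0 stroke→J1
b1 stroke→J2
b2 stroke→I1
b3 stroke→R1
b4 stroke→J2
b5 stroke→J1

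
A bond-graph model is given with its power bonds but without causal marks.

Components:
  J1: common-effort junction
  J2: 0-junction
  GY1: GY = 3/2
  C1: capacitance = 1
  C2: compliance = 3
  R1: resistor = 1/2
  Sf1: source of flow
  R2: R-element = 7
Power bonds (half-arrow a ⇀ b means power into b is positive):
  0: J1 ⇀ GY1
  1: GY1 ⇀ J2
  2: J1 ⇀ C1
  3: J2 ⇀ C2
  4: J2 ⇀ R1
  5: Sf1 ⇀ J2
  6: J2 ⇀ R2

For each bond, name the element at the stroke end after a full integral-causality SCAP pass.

bond 0 |GY1
bond 1 |GY1
bond 2 |J1
bond 3 |J2
bond 4 |R1
bond 5 |Sf1
bond 6 |R2

#5 stroke at Sf1  (Sf1 (Sf) sets flow on bond)
#2 stroke at J1  (C1 outputs effort q/C1)
#0 stroke at GY1  (common-e at J1 fixed by 2)
#1 stroke at GY1  (GY GY1: same side as bond 0)
#3 stroke at J2  (prefer integral on C2)
#4 stroke at R1  (common-e at J2 fixed by 3)
#6 stroke at R2  (0-jn J2 has e-setter on 3)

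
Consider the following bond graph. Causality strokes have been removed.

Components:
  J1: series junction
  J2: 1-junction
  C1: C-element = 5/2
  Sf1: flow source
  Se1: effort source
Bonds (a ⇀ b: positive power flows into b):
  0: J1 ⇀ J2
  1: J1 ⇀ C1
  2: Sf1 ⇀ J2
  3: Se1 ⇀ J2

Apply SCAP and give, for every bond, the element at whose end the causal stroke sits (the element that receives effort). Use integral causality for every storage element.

bond 2 stroke at Sf1  (Sf1 (Sf) sets flow on bond)
bond 3 stroke at J2  (Se1 (Se) sets effort on bond)
bond 0 stroke at J2  (J2 flow already set via bond 2)
bond 1 stroke at J1  (J1: bond 0 brought flow, rest push out)

β0 stroke→J2
β1 stroke→J1
β2 stroke→Sf1
β3 stroke→J2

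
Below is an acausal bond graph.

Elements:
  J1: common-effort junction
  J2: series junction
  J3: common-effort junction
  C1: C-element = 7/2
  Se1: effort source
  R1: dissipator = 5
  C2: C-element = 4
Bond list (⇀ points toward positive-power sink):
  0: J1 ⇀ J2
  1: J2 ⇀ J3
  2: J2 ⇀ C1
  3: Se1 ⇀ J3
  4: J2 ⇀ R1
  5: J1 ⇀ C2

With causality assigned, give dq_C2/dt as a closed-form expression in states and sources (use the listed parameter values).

b3 →J3  (Se1 (Se) sets effort on bond)
b1 →J2  (common-e at J3 fixed by 3)
b2 →J2  (prefer integral on C1)
b5 →J1  (C2 outputs effort q/C2)
b0 →J2  (J1 effort already set via bond 5)
b4 →R1  (J2: last free bond brings flow in)

dq_C2/dt = E_Se1/5 + 2*q_C1/35 - q_C2/20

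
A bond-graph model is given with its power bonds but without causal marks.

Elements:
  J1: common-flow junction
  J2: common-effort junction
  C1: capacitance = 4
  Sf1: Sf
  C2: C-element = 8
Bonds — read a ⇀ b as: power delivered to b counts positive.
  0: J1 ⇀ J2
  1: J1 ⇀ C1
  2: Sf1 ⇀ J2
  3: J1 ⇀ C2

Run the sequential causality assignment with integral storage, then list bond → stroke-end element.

β0 |J2
β1 |J1
β2 |Sf1
β3 |J1

#2 stroke→Sf1  (source Sf1 imposes f)
#0 stroke→J2  (only one effort-in slot at J2)
#1 stroke→J1  (common-f at J1 fixed by 0)
#3 stroke→J1  (common-f at J1 fixed by 0)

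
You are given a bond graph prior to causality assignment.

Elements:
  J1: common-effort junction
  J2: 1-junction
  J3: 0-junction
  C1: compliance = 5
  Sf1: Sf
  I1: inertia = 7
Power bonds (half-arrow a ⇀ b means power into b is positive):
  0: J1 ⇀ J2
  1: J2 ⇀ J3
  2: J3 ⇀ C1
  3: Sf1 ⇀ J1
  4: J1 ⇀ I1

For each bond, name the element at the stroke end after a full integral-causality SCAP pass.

b3 stroke→Sf1  (Sf1 fixes flow; stroke at Sf1)
b2 stroke→J3  (C1 integral (e out))
b1 stroke→J2  (0-jn J3 has e-setter on 2)
b0 stroke→J1  (J2: last free bond brings flow in)
b4 stroke→I1  (0-jn J1 has e-setter on 0)

bond 0 stroke→J1
bond 1 stroke→J2
bond 2 stroke→J3
bond 3 stroke→Sf1
bond 4 stroke→I1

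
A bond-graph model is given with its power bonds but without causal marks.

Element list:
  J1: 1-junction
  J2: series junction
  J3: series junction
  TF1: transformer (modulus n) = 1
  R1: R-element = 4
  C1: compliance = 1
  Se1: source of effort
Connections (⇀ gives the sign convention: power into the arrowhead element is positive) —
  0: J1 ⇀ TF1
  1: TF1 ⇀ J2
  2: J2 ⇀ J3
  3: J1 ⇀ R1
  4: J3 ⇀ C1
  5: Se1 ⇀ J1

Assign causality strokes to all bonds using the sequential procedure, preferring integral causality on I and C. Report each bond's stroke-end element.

b0 stroke→J1
b1 stroke→TF1
b2 stroke→J2
b3 stroke→R1
b4 stroke→J3
b5 stroke→J1

#5 →J1  (source Se1 imposes e)
#4 →J3  (C1: C, integral causality)
#2 →J2  (only one flow-in slot at J3)
#1 →TF1  (only one flow-in slot at J2)
#0 →J1  (TF1: transformer flips bond 1)
#3 →R1  (closing 1-jn rule on J1)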